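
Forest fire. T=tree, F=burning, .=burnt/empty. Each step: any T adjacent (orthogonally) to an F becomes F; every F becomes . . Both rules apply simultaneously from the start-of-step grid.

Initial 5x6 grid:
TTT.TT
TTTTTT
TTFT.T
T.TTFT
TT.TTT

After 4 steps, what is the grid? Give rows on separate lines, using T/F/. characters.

Step 1: 7 trees catch fire, 2 burn out
  TTT.TT
  TTFTTT
  TF.F.T
  T.FF.F
  TT.TFT
Step 2: 7 trees catch fire, 7 burn out
  TTF.TT
  TF.FTT
  F....F
  T.....
  TT.F.F
Step 3: 5 trees catch fire, 7 burn out
  TF..TT
  F...FF
  ......
  F.....
  TT....
Step 4: 4 trees catch fire, 5 burn out
  F...FF
  ......
  ......
  ......
  FT....

F...FF
......
......
......
FT....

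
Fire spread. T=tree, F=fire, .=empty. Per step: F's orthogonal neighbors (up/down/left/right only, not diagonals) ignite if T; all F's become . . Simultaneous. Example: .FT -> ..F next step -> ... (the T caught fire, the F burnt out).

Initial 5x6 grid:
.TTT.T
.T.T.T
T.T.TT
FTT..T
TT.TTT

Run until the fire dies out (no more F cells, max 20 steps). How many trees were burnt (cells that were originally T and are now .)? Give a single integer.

Step 1: +3 fires, +1 burnt (F count now 3)
Step 2: +2 fires, +3 burnt (F count now 2)
Step 3: +1 fires, +2 burnt (F count now 1)
Step 4: +0 fires, +1 burnt (F count now 0)
Fire out after step 4
Initially T: 19, now '.': 17
Total burnt (originally-T cells now '.'): 6

Answer: 6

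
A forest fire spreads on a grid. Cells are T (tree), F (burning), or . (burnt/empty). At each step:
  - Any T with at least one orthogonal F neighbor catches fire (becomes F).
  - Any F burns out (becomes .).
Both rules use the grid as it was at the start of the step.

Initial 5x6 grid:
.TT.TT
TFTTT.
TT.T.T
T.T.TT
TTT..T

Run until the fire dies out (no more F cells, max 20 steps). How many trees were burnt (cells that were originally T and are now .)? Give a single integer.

Answer: 16

Derivation:
Step 1: +4 fires, +1 burnt (F count now 4)
Step 2: +3 fires, +4 burnt (F count now 3)
Step 3: +3 fires, +3 burnt (F count now 3)
Step 4: +2 fires, +3 burnt (F count now 2)
Step 5: +2 fires, +2 burnt (F count now 2)
Step 6: +1 fires, +2 burnt (F count now 1)
Step 7: +1 fires, +1 burnt (F count now 1)
Step 8: +0 fires, +1 burnt (F count now 0)
Fire out after step 8
Initially T: 20, now '.': 26
Total burnt (originally-T cells now '.'): 16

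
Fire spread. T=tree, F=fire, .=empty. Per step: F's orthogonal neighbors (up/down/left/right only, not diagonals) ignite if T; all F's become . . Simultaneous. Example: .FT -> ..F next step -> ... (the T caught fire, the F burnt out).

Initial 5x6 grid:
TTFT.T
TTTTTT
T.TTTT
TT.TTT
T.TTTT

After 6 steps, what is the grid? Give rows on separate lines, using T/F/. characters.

Step 1: 3 trees catch fire, 1 burn out
  TF.F.T
  TTFTTT
  T.TTTT
  TT.TTT
  T.TTTT
Step 2: 4 trees catch fire, 3 burn out
  F....T
  TF.FTT
  T.FTTT
  TT.TTT
  T.TTTT
Step 3: 3 trees catch fire, 4 burn out
  .....T
  F...FT
  T..FTT
  TT.TTT
  T.TTTT
Step 4: 4 trees catch fire, 3 burn out
  .....T
  .....F
  F...FT
  TT.FTT
  T.TTTT
Step 5: 5 trees catch fire, 4 burn out
  .....F
  ......
  .....F
  FT..FT
  T.TFTT
Step 6: 5 trees catch fire, 5 burn out
  ......
  ......
  ......
  .F...F
  F.F.FT

......
......
......
.F...F
F.F.FT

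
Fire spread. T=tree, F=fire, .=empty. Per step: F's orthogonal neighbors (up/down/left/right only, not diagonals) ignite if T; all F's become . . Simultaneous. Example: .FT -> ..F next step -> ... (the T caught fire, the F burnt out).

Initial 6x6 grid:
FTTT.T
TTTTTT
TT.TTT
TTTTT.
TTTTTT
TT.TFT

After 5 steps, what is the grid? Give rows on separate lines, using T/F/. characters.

Step 1: 5 trees catch fire, 2 burn out
  .FTT.T
  FTTTTT
  TT.TTT
  TTTTT.
  TTTTFT
  TT.F.F
Step 2: 6 trees catch fire, 5 burn out
  ..FT.T
  .FTTTT
  FT.TTT
  TTTTF.
  TTTF.F
  TT....
Step 3: 7 trees catch fire, 6 burn out
  ...F.T
  ..FTTT
  .F.TFT
  FTTF..
  TTF...
  TT....
Step 4: 8 trees catch fire, 7 burn out
  .....T
  ...FFT
  ...F.F
  .FF...
  FF....
  TT....
Step 5: 3 trees catch fire, 8 burn out
  .....T
  .....F
  ......
  ......
  ......
  FF....

.....T
.....F
......
......
......
FF....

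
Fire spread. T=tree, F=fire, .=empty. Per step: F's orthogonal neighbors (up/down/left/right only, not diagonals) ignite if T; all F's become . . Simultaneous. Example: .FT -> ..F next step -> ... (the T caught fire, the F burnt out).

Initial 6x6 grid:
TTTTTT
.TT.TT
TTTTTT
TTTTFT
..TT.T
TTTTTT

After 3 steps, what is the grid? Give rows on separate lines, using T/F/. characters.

Step 1: 3 trees catch fire, 1 burn out
  TTTTTT
  .TT.TT
  TTTTFT
  TTTF.F
  ..TT.T
  TTTTTT
Step 2: 6 trees catch fire, 3 burn out
  TTTTTT
  .TT.FT
  TTTF.F
  TTF...
  ..TF.F
  TTTTTT
Step 3: 7 trees catch fire, 6 burn out
  TTTTFT
  .TT..F
  TTF...
  TF....
  ..F...
  TTTFTF

TTTTFT
.TT..F
TTF...
TF....
..F...
TTTFTF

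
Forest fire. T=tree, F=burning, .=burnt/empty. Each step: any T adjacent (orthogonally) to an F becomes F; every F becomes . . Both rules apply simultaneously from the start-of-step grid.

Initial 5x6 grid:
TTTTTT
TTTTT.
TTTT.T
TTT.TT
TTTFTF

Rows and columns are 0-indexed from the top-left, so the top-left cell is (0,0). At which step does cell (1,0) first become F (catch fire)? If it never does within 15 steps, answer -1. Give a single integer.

Step 1: cell (1,0)='T' (+3 fires, +2 burnt)
Step 2: cell (1,0)='T' (+4 fires, +3 burnt)
Step 3: cell (1,0)='T' (+3 fires, +4 burnt)
Step 4: cell (1,0)='T' (+4 fires, +3 burnt)
Step 5: cell (1,0)='T' (+4 fires, +4 burnt)
Step 6: cell (1,0)='F' (+4 fires, +4 burnt)
  -> target ignites at step 6
Step 7: cell (1,0)='.' (+2 fires, +4 burnt)
Step 8: cell (1,0)='.' (+1 fires, +2 burnt)
Step 9: cell (1,0)='.' (+0 fires, +1 burnt)
  fire out at step 9

6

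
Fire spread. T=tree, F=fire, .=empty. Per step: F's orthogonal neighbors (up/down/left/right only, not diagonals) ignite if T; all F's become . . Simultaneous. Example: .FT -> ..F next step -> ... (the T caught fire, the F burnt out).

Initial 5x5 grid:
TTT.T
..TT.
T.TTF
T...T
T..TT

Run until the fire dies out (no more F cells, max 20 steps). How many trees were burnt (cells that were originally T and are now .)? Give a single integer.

Answer: 10

Derivation:
Step 1: +2 fires, +1 burnt (F count now 2)
Step 2: +3 fires, +2 burnt (F count now 3)
Step 3: +2 fires, +3 burnt (F count now 2)
Step 4: +1 fires, +2 burnt (F count now 1)
Step 5: +1 fires, +1 burnt (F count now 1)
Step 6: +1 fires, +1 burnt (F count now 1)
Step 7: +0 fires, +1 burnt (F count now 0)
Fire out after step 7
Initially T: 14, now '.': 21
Total burnt (originally-T cells now '.'): 10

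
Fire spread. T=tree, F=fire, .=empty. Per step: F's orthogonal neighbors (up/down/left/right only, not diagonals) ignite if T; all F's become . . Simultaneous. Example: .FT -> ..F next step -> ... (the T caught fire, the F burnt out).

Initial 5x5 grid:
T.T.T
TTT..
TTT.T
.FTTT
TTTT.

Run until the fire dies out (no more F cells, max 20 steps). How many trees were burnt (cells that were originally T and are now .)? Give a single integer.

Answer: 16

Derivation:
Step 1: +3 fires, +1 burnt (F count now 3)
Step 2: +6 fires, +3 burnt (F count now 6)
Step 3: +4 fires, +6 burnt (F count now 4)
Step 4: +3 fires, +4 burnt (F count now 3)
Step 5: +0 fires, +3 burnt (F count now 0)
Fire out after step 5
Initially T: 17, now '.': 24
Total burnt (originally-T cells now '.'): 16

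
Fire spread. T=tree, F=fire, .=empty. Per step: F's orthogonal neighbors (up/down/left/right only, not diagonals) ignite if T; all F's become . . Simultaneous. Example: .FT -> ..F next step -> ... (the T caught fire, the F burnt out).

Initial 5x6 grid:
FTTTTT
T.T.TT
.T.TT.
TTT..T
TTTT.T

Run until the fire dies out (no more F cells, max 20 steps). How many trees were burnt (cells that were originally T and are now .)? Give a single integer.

Step 1: +2 fires, +1 burnt (F count now 2)
Step 2: +1 fires, +2 burnt (F count now 1)
Step 3: +2 fires, +1 burnt (F count now 2)
Step 4: +1 fires, +2 burnt (F count now 1)
Step 5: +2 fires, +1 burnt (F count now 2)
Step 6: +2 fires, +2 burnt (F count now 2)
Step 7: +1 fires, +2 burnt (F count now 1)
Step 8: +0 fires, +1 burnt (F count now 0)
Fire out after step 8
Initially T: 21, now '.': 20
Total burnt (originally-T cells now '.'): 11

Answer: 11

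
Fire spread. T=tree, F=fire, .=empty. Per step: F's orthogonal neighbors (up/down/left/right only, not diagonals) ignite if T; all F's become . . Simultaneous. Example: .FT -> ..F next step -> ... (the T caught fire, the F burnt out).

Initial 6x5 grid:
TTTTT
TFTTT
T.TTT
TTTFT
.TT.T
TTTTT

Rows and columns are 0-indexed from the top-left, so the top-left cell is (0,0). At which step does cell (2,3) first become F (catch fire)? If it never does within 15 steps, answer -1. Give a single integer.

Step 1: cell (2,3)='F' (+6 fires, +2 burnt)
  -> target ignites at step 1
Step 2: cell (2,3)='.' (+9 fires, +6 burnt)
Step 3: cell (2,3)='.' (+6 fires, +9 burnt)
Step 4: cell (2,3)='.' (+3 fires, +6 burnt)
Step 5: cell (2,3)='.' (+1 fires, +3 burnt)
Step 6: cell (2,3)='.' (+0 fires, +1 burnt)
  fire out at step 6

1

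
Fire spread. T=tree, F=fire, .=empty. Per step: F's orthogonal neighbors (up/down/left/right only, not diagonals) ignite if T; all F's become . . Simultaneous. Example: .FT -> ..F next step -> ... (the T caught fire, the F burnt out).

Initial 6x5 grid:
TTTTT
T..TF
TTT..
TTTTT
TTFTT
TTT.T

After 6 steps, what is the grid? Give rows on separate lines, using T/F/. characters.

Step 1: 6 trees catch fire, 2 burn out
  TTTTF
  T..F.
  TTT..
  TTFTT
  TF.FT
  TTF.T
Step 2: 7 trees catch fire, 6 burn out
  TTTF.
  T....
  TTF..
  TF.FT
  F...F
  TF..T
Step 3: 6 trees catch fire, 7 burn out
  TTF..
  T....
  TF...
  F...F
  .....
  F...F
Step 4: 2 trees catch fire, 6 burn out
  TF...
  T....
  F....
  .....
  .....
  .....
Step 5: 2 trees catch fire, 2 burn out
  F....
  F....
  .....
  .....
  .....
  .....
Step 6: 0 trees catch fire, 2 burn out
  .....
  .....
  .....
  .....
  .....
  .....

.....
.....
.....
.....
.....
.....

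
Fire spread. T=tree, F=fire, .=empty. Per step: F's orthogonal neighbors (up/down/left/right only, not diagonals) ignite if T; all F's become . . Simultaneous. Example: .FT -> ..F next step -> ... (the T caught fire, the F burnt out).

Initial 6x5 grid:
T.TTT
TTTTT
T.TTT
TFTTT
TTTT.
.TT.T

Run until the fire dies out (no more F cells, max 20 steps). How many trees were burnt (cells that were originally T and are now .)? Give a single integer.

Answer: 23

Derivation:
Step 1: +3 fires, +1 burnt (F count now 3)
Step 2: +6 fires, +3 burnt (F count now 6)
Step 3: +6 fires, +6 burnt (F count now 6)
Step 4: +5 fires, +6 burnt (F count now 5)
Step 5: +2 fires, +5 burnt (F count now 2)
Step 6: +1 fires, +2 burnt (F count now 1)
Step 7: +0 fires, +1 burnt (F count now 0)
Fire out after step 7
Initially T: 24, now '.': 29
Total burnt (originally-T cells now '.'): 23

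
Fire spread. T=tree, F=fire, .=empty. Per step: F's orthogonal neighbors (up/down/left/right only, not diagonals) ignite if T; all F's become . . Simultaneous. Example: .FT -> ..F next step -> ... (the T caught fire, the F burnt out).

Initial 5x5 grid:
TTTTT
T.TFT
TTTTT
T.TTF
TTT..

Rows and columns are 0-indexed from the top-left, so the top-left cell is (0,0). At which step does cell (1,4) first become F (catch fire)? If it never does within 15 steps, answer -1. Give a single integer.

Step 1: cell (1,4)='F' (+6 fires, +2 burnt)
  -> target ignites at step 1
Step 2: cell (1,4)='.' (+4 fires, +6 burnt)
Step 3: cell (1,4)='.' (+3 fires, +4 burnt)
Step 4: cell (1,4)='.' (+3 fires, +3 burnt)
Step 5: cell (1,4)='.' (+3 fires, +3 burnt)
Step 6: cell (1,4)='.' (+0 fires, +3 burnt)
  fire out at step 6

1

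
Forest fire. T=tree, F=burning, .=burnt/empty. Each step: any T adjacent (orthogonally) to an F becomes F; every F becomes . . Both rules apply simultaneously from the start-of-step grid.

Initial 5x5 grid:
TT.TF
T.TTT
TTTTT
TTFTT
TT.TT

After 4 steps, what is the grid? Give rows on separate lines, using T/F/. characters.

Step 1: 5 trees catch fire, 2 burn out
  TT.F.
  T.TTF
  TTFTT
  TF.FT
  TT.TT
Step 2: 9 trees catch fire, 5 burn out
  TT...
  T.FF.
  TF.FF
  F...F
  TF.FT
Step 3: 3 trees catch fire, 9 burn out
  TT...
  T....
  F....
  .....
  F...F
Step 4: 1 trees catch fire, 3 burn out
  TT...
  F....
  .....
  .....
  .....

TT...
F....
.....
.....
.....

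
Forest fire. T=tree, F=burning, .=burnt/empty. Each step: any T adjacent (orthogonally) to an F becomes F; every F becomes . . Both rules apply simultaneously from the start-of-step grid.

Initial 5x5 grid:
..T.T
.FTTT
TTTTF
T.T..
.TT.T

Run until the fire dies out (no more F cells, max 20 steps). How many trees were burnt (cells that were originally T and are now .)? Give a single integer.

Step 1: +4 fires, +2 burnt (F count now 4)
Step 2: +5 fires, +4 burnt (F count now 5)
Step 3: +2 fires, +5 burnt (F count now 2)
Step 4: +1 fires, +2 burnt (F count now 1)
Step 5: +1 fires, +1 burnt (F count now 1)
Step 6: +0 fires, +1 burnt (F count now 0)
Fire out after step 6
Initially T: 14, now '.': 24
Total burnt (originally-T cells now '.'): 13

Answer: 13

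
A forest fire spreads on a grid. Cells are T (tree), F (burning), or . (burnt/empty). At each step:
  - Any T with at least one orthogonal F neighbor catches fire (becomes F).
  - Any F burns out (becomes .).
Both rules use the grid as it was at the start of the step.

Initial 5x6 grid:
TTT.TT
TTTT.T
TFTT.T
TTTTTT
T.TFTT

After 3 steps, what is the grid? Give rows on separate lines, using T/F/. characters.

Step 1: 7 trees catch fire, 2 burn out
  TTT.TT
  TFTT.T
  F.FT.T
  TFTFTT
  T.F.FT
Step 2: 8 trees catch fire, 7 burn out
  TFT.TT
  F.FT.T
  ...F.T
  F.F.FT
  T....F
Step 3: 5 trees catch fire, 8 burn out
  F.F.TT
  ...F.T
  .....T
  .....F
  F.....

F.F.TT
...F.T
.....T
.....F
F.....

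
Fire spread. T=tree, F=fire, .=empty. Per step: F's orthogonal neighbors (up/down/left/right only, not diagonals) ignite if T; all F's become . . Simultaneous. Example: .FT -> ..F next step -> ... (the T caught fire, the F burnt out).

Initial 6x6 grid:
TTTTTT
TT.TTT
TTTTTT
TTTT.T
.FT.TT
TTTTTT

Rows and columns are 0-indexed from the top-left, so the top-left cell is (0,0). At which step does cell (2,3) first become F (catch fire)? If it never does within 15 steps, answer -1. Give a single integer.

Step 1: cell (2,3)='T' (+3 fires, +1 burnt)
Step 2: cell (2,3)='T' (+5 fires, +3 burnt)
Step 3: cell (2,3)='T' (+5 fires, +5 burnt)
Step 4: cell (2,3)='F' (+4 fires, +5 burnt)
  -> target ignites at step 4
Step 5: cell (2,3)='.' (+6 fires, +4 burnt)
Step 6: cell (2,3)='.' (+4 fires, +6 burnt)
Step 7: cell (2,3)='.' (+3 fires, +4 burnt)
Step 8: cell (2,3)='.' (+1 fires, +3 burnt)
Step 9: cell (2,3)='.' (+0 fires, +1 burnt)
  fire out at step 9

4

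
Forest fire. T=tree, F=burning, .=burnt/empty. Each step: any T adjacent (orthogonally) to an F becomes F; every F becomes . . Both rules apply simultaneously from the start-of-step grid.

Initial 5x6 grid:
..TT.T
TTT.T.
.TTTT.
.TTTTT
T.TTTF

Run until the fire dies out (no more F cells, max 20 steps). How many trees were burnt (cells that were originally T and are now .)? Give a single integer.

Answer: 18

Derivation:
Step 1: +2 fires, +1 burnt (F count now 2)
Step 2: +2 fires, +2 burnt (F count now 2)
Step 3: +3 fires, +2 burnt (F count now 3)
Step 4: +3 fires, +3 burnt (F count now 3)
Step 5: +2 fires, +3 burnt (F count now 2)
Step 6: +2 fires, +2 burnt (F count now 2)
Step 7: +2 fires, +2 burnt (F count now 2)
Step 8: +2 fires, +2 burnt (F count now 2)
Step 9: +0 fires, +2 burnt (F count now 0)
Fire out after step 9
Initially T: 20, now '.': 28
Total burnt (originally-T cells now '.'): 18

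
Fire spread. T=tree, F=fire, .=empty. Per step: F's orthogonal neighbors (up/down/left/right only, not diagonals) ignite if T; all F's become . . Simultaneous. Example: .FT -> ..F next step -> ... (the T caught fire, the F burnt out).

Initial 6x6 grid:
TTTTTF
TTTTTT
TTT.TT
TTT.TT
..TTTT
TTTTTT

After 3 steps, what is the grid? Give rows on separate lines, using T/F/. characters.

Step 1: 2 trees catch fire, 1 burn out
  TTTTF.
  TTTTTF
  TTT.TT
  TTT.TT
  ..TTTT
  TTTTTT
Step 2: 3 trees catch fire, 2 burn out
  TTTF..
  TTTTF.
  TTT.TF
  TTT.TT
  ..TTTT
  TTTTTT
Step 3: 4 trees catch fire, 3 burn out
  TTF...
  TTTF..
  TTT.F.
  TTT.TF
  ..TTTT
  TTTTTT

TTF...
TTTF..
TTT.F.
TTT.TF
..TTTT
TTTTTT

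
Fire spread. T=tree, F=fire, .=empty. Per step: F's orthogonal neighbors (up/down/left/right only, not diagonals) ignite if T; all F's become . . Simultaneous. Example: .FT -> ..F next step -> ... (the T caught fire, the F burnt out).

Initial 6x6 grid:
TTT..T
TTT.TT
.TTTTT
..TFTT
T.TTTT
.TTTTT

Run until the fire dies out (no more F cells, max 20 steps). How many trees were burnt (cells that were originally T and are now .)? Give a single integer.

Step 1: +4 fires, +1 burnt (F count now 4)
Step 2: +6 fires, +4 burnt (F count now 6)
Step 3: +7 fires, +6 burnt (F count now 7)
Step 4: +5 fires, +7 burnt (F count now 5)
Step 5: +3 fires, +5 burnt (F count now 3)
Step 6: +1 fires, +3 burnt (F count now 1)
Step 7: +0 fires, +1 burnt (F count now 0)
Fire out after step 7
Initially T: 27, now '.': 35
Total burnt (originally-T cells now '.'): 26

Answer: 26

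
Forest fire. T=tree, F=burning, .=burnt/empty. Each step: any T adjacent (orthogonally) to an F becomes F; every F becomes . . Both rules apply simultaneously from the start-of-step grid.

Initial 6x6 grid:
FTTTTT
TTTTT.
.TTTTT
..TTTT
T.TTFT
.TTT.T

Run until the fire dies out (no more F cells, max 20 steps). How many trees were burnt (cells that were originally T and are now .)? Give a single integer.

Step 1: +5 fires, +2 burnt (F count now 5)
Step 2: +8 fires, +5 burnt (F count now 8)
Step 3: +8 fires, +8 burnt (F count now 8)
Step 4: +4 fires, +8 burnt (F count now 4)
Step 5: +1 fires, +4 burnt (F count now 1)
Step 6: +0 fires, +1 burnt (F count now 0)
Fire out after step 6
Initially T: 27, now '.': 35
Total burnt (originally-T cells now '.'): 26

Answer: 26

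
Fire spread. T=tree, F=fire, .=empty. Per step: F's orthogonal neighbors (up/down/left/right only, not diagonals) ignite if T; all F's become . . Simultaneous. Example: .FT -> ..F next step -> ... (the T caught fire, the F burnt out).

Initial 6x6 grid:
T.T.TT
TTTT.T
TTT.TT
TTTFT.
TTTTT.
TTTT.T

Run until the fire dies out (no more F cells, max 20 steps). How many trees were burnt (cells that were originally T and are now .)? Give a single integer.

Answer: 27

Derivation:
Step 1: +3 fires, +1 burnt (F count now 3)
Step 2: +6 fires, +3 burnt (F count now 6)
Step 3: +6 fires, +6 burnt (F count now 6)
Step 4: +7 fires, +6 burnt (F count now 7)
Step 5: +3 fires, +7 burnt (F count now 3)
Step 6: +2 fires, +3 burnt (F count now 2)
Step 7: +0 fires, +2 burnt (F count now 0)
Fire out after step 7
Initially T: 28, now '.': 35
Total burnt (originally-T cells now '.'): 27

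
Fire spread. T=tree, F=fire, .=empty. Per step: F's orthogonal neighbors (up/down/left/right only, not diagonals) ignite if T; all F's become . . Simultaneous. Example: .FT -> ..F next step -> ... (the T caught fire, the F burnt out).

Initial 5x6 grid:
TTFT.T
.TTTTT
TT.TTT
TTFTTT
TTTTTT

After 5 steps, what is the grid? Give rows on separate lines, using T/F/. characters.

Step 1: 6 trees catch fire, 2 burn out
  TF.F.T
  .TFTTT
  TT.TTT
  TF.FTT
  TTFTTT
Step 2: 9 trees catch fire, 6 burn out
  F....T
  .F.FTT
  TF.FTT
  F...FT
  TF.FTT
Step 3: 6 trees catch fire, 9 burn out
  .....T
  ....FT
  F...FT
  .....F
  F...FT
Step 4: 3 trees catch fire, 6 burn out
  .....T
  .....F
  .....F
  ......
  .....F
Step 5: 1 trees catch fire, 3 burn out
  .....F
  ......
  ......
  ......
  ......

.....F
......
......
......
......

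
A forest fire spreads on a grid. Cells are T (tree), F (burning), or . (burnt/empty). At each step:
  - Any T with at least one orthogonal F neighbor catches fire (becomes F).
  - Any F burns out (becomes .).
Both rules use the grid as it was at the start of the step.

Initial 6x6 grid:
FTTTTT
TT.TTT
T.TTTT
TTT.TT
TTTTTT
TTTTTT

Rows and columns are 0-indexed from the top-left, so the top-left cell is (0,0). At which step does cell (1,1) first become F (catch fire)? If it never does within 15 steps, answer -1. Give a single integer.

Step 1: cell (1,1)='T' (+2 fires, +1 burnt)
Step 2: cell (1,1)='F' (+3 fires, +2 burnt)
  -> target ignites at step 2
Step 3: cell (1,1)='.' (+2 fires, +3 burnt)
Step 4: cell (1,1)='.' (+4 fires, +2 burnt)
Step 5: cell (1,1)='.' (+6 fires, +4 burnt)
Step 6: cell (1,1)='.' (+5 fires, +6 burnt)
Step 7: cell (1,1)='.' (+4 fires, +5 burnt)
Step 8: cell (1,1)='.' (+3 fires, +4 burnt)
Step 9: cell (1,1)='.' (+2 fires, +3 burnt)
Step 10: cell (1,1)='.' (+1 fires, +2 burnt)
Step 11: cell (1,1)='.' (+0 fires, +1 burnt)
  fire out at step 11

2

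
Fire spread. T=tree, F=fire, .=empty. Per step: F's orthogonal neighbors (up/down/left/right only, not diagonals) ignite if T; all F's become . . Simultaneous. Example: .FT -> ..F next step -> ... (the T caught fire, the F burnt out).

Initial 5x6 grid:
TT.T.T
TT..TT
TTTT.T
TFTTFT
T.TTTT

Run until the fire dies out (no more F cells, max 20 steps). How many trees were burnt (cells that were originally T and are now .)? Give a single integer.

Answer: 21

Derivation:
Step 1: +6 fires, +2 burnt (F count now 6)
Step 2: +9 fires, +6 burnt (F count now 9)
Step 3: +3 fires, +9 burnt (F count now 3)
Step 4: +3 fires, +3 burnt (F count now 3)
Step 5: +0 fires, +3 burnt (F count now 0)
Fire out after step 5
Initially T: 22, now '.': 29
Total burnt (originally-T cells now '.'): 21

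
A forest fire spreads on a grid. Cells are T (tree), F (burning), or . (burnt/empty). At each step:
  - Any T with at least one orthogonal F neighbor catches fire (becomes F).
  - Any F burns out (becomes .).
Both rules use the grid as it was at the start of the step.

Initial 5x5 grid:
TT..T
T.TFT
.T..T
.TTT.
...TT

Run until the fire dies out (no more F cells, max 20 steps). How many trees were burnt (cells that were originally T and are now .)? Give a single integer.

Step 1: +2 fires, +1 burnt (F count now 2)
Step 2: +2 fires, +2 burnt (F count now 2)
Step 3: +0 fires, +2 burnt (F count now 0)
Fire out after step 3
Initially T: 13, now '.': 16
Total burnt (originally-T cells now '.'): 4

Answer: 4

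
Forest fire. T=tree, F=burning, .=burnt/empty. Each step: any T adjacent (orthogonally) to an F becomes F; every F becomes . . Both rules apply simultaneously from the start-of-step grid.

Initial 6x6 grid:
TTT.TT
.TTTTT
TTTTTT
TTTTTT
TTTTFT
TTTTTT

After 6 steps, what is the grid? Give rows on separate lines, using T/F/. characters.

Step 1: 4 trees catch fire, 1 burn out
  TTT.TT
  .TTTTT
  TTTTTT
  TTTTFT
  TTTF.F
  TTTTFT
Step 2: 6 trees catch fire, 4 burn out
  TTT.TT
  .TTTTT
  TTTTFT
  TTTF.F
  TTF...
  TTTF.F
Step 3: 6 trees catch fire, 6 burn out
  TTT.TT
  .TTTFT
  TTTF.F
  TTF...
  TF....
  TTF...
Step 4: 7 trees catch fire, 6 burn out
  TTT.FT
  .TTF.F
  TTF...
  TF....
  F.....
  TF....
Step 5: 5 trees catch fire, 7 burn out
  TTT..F
  .TF...
  TF....
  F.....
  ......
  F.....
Step 6: 3 trees catch fire, 5 burn out
  TTF...
  .F....
  F.....
  ......
  ......
  ......

TTF...
.F....
F.....
......
......
......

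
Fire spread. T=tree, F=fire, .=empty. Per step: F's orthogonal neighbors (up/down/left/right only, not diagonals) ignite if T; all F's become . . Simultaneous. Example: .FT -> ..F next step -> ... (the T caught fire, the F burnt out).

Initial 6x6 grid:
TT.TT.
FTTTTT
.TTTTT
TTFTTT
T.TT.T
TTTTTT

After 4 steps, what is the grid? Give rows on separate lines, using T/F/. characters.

Step 1: 6 trees catch fire, 2 burn out
  FT.TT.
  .FTTTT
  .TFTTT
  TF.FTT
  T.FT.T
  TTTTTT
Step 2: 8 trees catch fire, 6 burn out
  .F.TT.
  ..FTTT
  .F.FTT
  F...FT
  T..F.T
  TTFTTT
Step 3: 6 trees catch fire, 8 burn out
  ...TT.
  ...FTT
  ....FT
  .....F
  F....T
  TF.FTT
Step 4: 6 trees catch fire, 6 burn out
  ...FT.
  ....FT
  .....F
  ......
  .....F
  F...FT

...FT.
....FT
.....F
......
.....F
F...FT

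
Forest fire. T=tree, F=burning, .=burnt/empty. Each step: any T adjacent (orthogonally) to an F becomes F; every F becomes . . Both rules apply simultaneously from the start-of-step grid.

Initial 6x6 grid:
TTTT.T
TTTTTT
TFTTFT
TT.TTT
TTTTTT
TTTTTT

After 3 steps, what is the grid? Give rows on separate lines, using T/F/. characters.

Step 1: 8 trees catch fire, 2 burn out
  TTTT.T
  TFTTFT
  F.FF.F
  TF.TFT
  TTTTTT
  TTTTTT
Step 2: 10 trees catch fire, 8 burn out
  TFTT.T
  F.FF.F
  ......
  F..F.F
  TFTTFT
  TTTTTT
Step 3: 10 trees catch fire, 10 burn out
  F.FF.F
  ......
  ......
  ......
  F.FF.F
  TFTTFT

F.FF.F
......
......
......
F.FF.F
TFTTFT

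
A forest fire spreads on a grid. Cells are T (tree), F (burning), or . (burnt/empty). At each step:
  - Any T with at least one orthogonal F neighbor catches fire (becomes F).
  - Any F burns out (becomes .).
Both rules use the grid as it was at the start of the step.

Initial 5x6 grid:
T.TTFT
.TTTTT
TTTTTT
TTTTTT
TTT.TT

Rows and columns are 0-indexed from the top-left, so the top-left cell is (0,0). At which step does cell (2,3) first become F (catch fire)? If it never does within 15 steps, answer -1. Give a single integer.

Step 1: cell (2,3)='T' (+3 fires, +1 burnt)
Step 2: cell (2,3)='T' (+4 fires, +3 burnt)
Step 3: cell (2,3)='F' (+4 fires, +4 burnt)
  -> target ignites at step 3
Step 4: cell (2,3)='.' (+5 fires, +4 burnt)
Step 5: cell (2,3)='.' (+3 fires, +5 burnt)
Step 6: cell (2,3)='.' (+3 fires, +3 burnt)
Step 7: cell (2,3)='.' (+2 fires, +3 burnt)
Step 8: cell (2,3)='.' (+1 fires, +2 burnt)
Step 9: cell (2,3)='.' (+0 fires, +1 burnt)
  fire out at step 9

3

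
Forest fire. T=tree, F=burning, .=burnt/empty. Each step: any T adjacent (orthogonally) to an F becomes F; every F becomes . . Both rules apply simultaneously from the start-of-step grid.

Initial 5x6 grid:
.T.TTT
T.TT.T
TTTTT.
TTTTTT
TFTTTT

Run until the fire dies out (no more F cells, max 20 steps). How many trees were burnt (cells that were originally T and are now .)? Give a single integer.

Step 1: +3 fires, +1 burnt (F count now 3)
Step 2: +4 fires, +3 burnt (F count now 4)
Step 3: +4 fires, +4 burnt (F count now 4)
Step 4: +5 fires, +4 burnt (F count now 5)
Step 5: +3 fires, +5 burnt (F count now 3)
Step 6: +1 fires, +3 burnt (F count now 1)
Step 7: +1 fires, +1 burnt (F count now 1)
Step 8: +1 fires, +1 burnt (F count now 1)
Step 9: +1 fires, +1 burnt (F count now 1)
Step 10: +0 fires, +1 burnt (F count now 0)
Fire out after step 10
Initially T: 24, now '.': 29
Total burnt (originally-T cells now '.'): 23

Answer: 23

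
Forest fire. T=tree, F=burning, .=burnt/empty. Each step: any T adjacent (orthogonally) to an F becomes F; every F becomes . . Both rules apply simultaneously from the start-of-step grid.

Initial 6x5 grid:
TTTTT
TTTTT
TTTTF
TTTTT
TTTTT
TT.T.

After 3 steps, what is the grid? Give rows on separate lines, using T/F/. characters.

Step 1: 3 trees catch fire, 1 burn out
  TTTTT
  TTTTF
  TTTF.
  TTTTF
  TTTTT
  TT.T.
Step 2: 5 trees catch fire, 3 burn out
  TTTTF
  TTTF.
  TTF..
  TTTF.
  TTTTF
  TT.T.
Step 3: 5 trees catch fire, 5 burn out
  TTTF.
  TTF..
  TF...
  TTF..
  TTTF.
  TT.T.

TTTF.
TTF..
TF...
TTF..
TTTF.
TT.T.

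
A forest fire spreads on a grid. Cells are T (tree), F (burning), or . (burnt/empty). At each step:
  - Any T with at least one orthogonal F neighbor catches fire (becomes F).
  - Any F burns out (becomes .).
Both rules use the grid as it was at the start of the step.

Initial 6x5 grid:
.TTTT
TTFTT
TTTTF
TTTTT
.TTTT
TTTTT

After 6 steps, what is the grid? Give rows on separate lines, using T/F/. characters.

Step 1: 7 trees catch fire, 2 burn out
  .TFTT
  TF.FF
  TTFF.
  TTTTF
  .TTTT
  TTTTT
Step 2: 8 trees catch fire, 7 burn out
  .F.FF
  F....
  TF...
  TTFF.
  .TTTF
  TTTTT
Step 3: 5 trees catch fire, 8 burn out
  .....
  .....
  F....
  TF...
  .TFF.
  TTTTF
Step 4: 4 trees catch fire, 5 burn out
  .....
  .....
  .....
  F....
  .F...
  TTFF.
Step 5: 1 trees catch fire, 4 burn out
  .....
  .....
  .....
  .....
  .....
  TF...
Step 6: 1 trees catch fire, 1 burn out
  .....
  .....
  .....
  .....
  .....
  F....

.....
.....
.....
.....
.....
F....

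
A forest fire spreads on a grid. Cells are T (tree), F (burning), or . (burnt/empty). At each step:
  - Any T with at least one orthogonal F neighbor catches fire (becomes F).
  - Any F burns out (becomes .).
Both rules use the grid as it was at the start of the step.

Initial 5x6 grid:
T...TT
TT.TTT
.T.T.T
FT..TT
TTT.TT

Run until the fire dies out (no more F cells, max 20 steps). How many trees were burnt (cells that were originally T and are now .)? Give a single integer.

Step 1: +2 fires, +1 burnt (F count now 2)
Step 2: +2 fires, +2 burnt (F count now 2)
Step 3: +2 fires, +2 burnt (F count now 2)
Step 4: +1 fires, +2 burnt (F count now 1)
Step 5: +1 fires, +1 burnt (F count now 1)
Step 6: +0 fires, +1 burnt (F count now 0)
Fire out after step 6
Initially T: 19, now '.': 19
Total burnt (originally-T cells now '.'): 8

Answer: 8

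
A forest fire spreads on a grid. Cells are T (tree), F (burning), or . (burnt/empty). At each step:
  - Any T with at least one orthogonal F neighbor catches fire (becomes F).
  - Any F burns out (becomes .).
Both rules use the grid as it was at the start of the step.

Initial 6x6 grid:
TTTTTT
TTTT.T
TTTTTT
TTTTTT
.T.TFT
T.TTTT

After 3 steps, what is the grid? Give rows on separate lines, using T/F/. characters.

Step 1: 4 trees catch fire, 1 burn out
  TTTTTT
  TTTT.T
  TTTTTT
  TTTTFT
  .T.F.F
  T.TTFT
Step 2: 5 trees catch fire, 4 burn out
  TTTTTT
  TTTT.T
  TTTTFT
  TTTF.F
  .T....
  T.TF.F
Step 3: 4 trees catch fire, 5 burn out
  TTTTTT
  TTTT.T
  TTTF.F
  TTF...
  .T....
  T.F...

TTTTTT
TTTT.T
TTTF.F
TTF...
.T....
T.F...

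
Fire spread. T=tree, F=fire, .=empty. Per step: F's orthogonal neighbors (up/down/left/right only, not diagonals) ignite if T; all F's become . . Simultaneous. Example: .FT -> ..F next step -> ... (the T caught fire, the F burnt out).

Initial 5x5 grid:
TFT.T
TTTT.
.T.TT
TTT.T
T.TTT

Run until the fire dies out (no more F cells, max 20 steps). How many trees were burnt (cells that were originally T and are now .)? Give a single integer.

Answer: 17

Derivation:
Step 1: +3 fires, +1 burnt (F count now 3)
Step 2: +3 fires, +3 burnt (F count now 3)
Step 3: +2 fires, +3 burnt (F count now 2)
Step 4: +3 fires, +2 burnt (F count now 3)
Step 5: +3 fires, +3 burnt (F count now 3)
Step 6: +2 fires, +3 burnt (F count now 2)
Step 7: +1 fires, +2 burnt (F count now 1)
Step 8: +0 fires, +1 burnt (F count now 0)
Fire out after step 8
Initially T: 18, now '.': 24
Total burnt (originally-T cells now '.'): 17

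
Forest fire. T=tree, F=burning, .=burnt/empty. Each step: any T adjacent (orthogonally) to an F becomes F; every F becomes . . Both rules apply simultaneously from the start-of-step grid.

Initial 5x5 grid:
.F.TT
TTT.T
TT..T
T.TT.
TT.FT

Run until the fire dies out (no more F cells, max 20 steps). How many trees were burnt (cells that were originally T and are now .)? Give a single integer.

Answer: 11

Derivation:
Step 1: +3 fires, +2 burnt (F count now 3)
Step 2: +4 fires, +3 burnt (F count now 4)
Step 3: +1 fires, +4 burnt (F count now 1)
Step 4: +1 fires, +1 burnt (F count now 1)
Step 5: +1 fires, +1 burnt (F count now 1)
Step 6: +1 fires, +1 burnt (F count now 1)
Step 7: +0 fires, +1 burnt (F count now 0)
Fire out after step 7
Initially T: 15, now '.': 21
Total burnt (originally-T cells now '.'): 11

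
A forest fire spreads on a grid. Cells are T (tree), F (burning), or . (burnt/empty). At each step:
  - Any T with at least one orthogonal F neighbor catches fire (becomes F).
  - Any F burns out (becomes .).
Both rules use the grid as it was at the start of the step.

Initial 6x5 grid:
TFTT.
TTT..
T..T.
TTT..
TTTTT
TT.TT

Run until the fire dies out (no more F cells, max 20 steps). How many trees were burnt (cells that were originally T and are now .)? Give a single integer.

Answer: 19

Derivation:
Step 1: +3 fires, +1 burnt (F count now 3)
Step 2: +3 fires, +3 burnt (F count now 3)
Step 3: +1 fires, +3 burnt (F count now 1)
Step 4: +1 fires, +1 burnt (F count now 1)
Step 5: +2 fires, +1 burnt (F count now 2)
Step 6: +3 fires, +2 burnt (F count now 3)
Step 7: +2 fires, +3 burnt (F count now 2)
Step 8: +1 fires, +2 burnt (F count now 1)
Step 9: +2 fires, +1 burnt (F count now 2)
Step 10: +1 fires, +2 burnt (F count now 1)
Step 11: +0 fires, +1 burnt (F count now 0)
Fire out after step 11
Initially T: 20, now '.': 29
Total burnt (originally-T cells now '.'): 19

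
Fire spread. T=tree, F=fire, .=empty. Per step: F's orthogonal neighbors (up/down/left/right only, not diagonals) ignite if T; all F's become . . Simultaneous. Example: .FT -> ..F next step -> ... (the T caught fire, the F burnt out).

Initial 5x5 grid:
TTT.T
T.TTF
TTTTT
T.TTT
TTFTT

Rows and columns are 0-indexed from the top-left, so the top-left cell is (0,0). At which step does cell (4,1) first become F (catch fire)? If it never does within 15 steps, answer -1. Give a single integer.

Step 1: cell (4,1)='F' (+6 fires, +2 burnt)
  -> target ignites at step 1
Step 2: cell (4,1)='.' (+7 fires, +6 burnt)
Step 3: cell (4,1)='.' (+3 fires, +7 burnt)
Step 4: cell (4,1)='.' (+2 fires, +3 burnt)
Step 5: cell (4,1)='.' (+2 fires, +2 burnt)
Step 6: cell (4,1)='.' (+0 fires, +2 burnt)
  fire out at step 6

1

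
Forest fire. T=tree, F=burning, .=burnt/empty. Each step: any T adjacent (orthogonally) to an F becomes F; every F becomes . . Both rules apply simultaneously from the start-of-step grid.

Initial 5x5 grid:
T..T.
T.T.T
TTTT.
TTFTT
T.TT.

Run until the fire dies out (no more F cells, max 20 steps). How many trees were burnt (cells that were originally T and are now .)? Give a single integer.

Step 1: +4 fires, +1 burnt (F count now 4)
Step 2: +6 fires, +4 burnt (F count now 6)
Step 3: +2 fires, +6 burnt (F count now 2)
Step 4: +1 fires, +2 burnt (F count now 1)
Step 5: +1 fires, +1 burnt (F count now 1)
Step 6: +0 fires, +1 burnt (F count now 0)
Fire out after step 6
Initially T: 16, now '.': 23
Total burnt (originally-T cells now '.'): 14

Answer: 14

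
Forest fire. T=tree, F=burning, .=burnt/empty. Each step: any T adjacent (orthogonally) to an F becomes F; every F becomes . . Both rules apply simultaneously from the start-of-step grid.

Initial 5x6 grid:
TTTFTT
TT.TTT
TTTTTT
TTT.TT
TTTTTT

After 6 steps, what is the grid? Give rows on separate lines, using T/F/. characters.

Step 1: 3 trees catch fire, 1 burn out
  TTF.FT
  TT.FTT
  TTTTTT
  TTT.TT
  TTTTTT
Step 2: 4 trees catch fire, 3 burn out
  TF...F
  TT..FT
  TTTFTT
  TTT.TT
  TTTTTT
Step 3: 5 trees catch fire, 4 burn out
  F.....
  TF...F
  TTF.FT
  TTT.TT
  TTTTTT
Step 4: 5 trees catch fire, 5 burn out
  ......
  F.....
  TF...F
  TTF.FT
  TTTTTT
Step 5: 5 trees catch fire, 5 burn out
  ......
  ......
  F.....
  TF...F
  TTFTFT
Step 6: 4 trees catch fire, 5 burn out
  ......
  ......
  ......
  F.....
  TF.F.F

......
......
......
F.....
TF.F.F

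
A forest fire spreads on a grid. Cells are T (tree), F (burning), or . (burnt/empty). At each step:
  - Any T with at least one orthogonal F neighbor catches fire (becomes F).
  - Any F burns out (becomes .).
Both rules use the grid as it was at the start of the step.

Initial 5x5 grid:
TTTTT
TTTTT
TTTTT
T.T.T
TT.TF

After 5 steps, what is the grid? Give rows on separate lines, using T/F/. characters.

Step 1: 2 trees catch fire, 1 burn out
  TTTTT
  TTTTT
  TTTTT
  T.T.F
  TT.F.
Step 2: 1 trees catch fire, 2 burn out
  TTTTT
  TTTTT
  TTTTF
  T.T..
  TT...
Step 3: 2 trees catch fire, 1 burn out
  TTTTT
  TTTTF
  TTTF.
  T.T..
  TT...
Step 4: 3 trees catch fire, 2 burn out
  TTTTF
  TTTF.
  TTF..
  T.T..
  TT...
Step 5: 4 trees catch fire, 3 burn out
  TTTF.
  TTF..
  TF...
  T.F..
  TT...

TTTF.
TTF..
TF...
T.F..
TT...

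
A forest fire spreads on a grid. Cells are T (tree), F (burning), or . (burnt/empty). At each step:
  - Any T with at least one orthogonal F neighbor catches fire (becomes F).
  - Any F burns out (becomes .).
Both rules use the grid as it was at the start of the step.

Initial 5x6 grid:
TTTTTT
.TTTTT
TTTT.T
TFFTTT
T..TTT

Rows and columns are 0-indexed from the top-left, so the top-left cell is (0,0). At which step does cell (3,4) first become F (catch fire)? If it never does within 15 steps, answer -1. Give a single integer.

Step 1: cell (3,4)='T' (+4 fires, +2 burnt)
Step 2: cell (3,4)='F' (+7 fires, +4 burnt)
  -> target ignites at step 2
Step 3: cell (3,4)='.' (+5 fires, +7 burnt)
Step 4: cell (3,4)='.' (+5 fires, +5 burnt)
Step 5: cell (3,4)='.' (+2 fires, +5 burnt)
Step 6: cell (3,4)='.' (+1 fires, +2 burnt)
Step 7: cell (3,4)='.' (+0 fires, +1 burnt)
  fire out at step 7

2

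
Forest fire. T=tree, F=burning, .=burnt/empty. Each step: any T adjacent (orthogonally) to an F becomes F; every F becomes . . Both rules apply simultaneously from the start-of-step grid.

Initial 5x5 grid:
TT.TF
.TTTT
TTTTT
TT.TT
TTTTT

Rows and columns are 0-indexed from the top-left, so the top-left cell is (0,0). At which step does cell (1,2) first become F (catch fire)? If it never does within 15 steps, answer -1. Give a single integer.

Step 1: cell (1,2)='T' (+2 fires, +1 burnt)
Step 2: cell (1,2)='T' (+2 fires, +2 burnt)
Step 3: cell (1,2)='F' (+3 fires, +2 burnt)
  -> target ignites at step 3
Step 4: cell (1,2)='.' (+4 fires, +3 burnt)
Step 5: cell (1,2)='.' (+3 fires, +4 burnt)
Step 6: cell (1,2)='.' (+4 fires, +3 burnt)
Step 7: cell (1,2)='.' (+2 fires, +4 burnt)
Step 8: cell (1,2)='.' (+1 fires, +2 burnt)
Step 9: cell (1,2)='.' (+0 fires, +1 burnt)
  fire out at step 9

3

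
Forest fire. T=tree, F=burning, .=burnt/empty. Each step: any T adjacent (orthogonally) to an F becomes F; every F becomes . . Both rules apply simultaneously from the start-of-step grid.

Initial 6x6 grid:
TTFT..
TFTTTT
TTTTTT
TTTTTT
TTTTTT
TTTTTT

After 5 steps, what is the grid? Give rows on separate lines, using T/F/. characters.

Step 1: 5 trees catch fire, 2 burn out
  TF.F..
  F.FTTT
  TFTTTT
  TTTTTT
  TTTTTT
  TTTTTT
Step 2: 5 trees catch fire, 5 burn out
  F.....
  ...FTT
  F.FTTT
  TFTTTT
  TTTTTT
  TTTTTT
Step 3: 5 trees catch fire, 5 burn out
  ......
  ....FT
  ...FTT
  F.FTTT
  TFTTTT
  TTTTTT
Step 4: 6 trees catch fire, 5 burn out
  ......
  .....F
  ....FT
  ...FTT
  F.FTTT
  TFTTTT
Step 5: 5 trees catch fire, 6 burn out
  ......
  ......
  .....F
  ....FT
  ...FTT
  F.FTTT

......
......
.....F
....FT
...FTT
F.FTTT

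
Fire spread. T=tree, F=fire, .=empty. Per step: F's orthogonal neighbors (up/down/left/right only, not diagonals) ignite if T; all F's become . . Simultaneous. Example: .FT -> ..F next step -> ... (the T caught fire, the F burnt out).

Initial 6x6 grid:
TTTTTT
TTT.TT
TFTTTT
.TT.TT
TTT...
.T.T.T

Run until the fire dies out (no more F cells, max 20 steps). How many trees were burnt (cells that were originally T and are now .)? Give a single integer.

Step 1: +4 fires, +1 burnt (F count now 4)
Step 2: +6 fires, +4 burnt (F count now 6)
Step 3: +6 fires, +6 burnt (F count now 6)
Step 4: +4 fires, +6 burnt (F count now 4)
Step 5: +3 fires, +4 burnt (F count now 3)
Step 6: +1 fires, +3 burnt (F count now 1)
Step 7: +0 fires, +1 burnt (F count now 0)
Fire out after step 7
Initially T: 26, now '.': 34
Total burnt (originally-T cells now '.'): 24

Answer: 24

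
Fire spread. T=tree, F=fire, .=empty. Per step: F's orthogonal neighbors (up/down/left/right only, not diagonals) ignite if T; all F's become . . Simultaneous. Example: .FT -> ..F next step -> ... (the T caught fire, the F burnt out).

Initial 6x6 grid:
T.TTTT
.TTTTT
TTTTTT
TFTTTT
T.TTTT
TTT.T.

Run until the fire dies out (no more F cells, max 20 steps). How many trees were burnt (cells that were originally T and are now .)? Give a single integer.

Answer: 29

Derivation:
Step 1: +3 fires, +1 burnt (F count now 3)
Step 2: +6 fires, +3 burnt (F count now 6)
Step 3: +6 fires, +6 burnt (F count now 6)
Step 4: +6 fires, +6 burnt (F count now 6)
Step 5: +5 fires, +6 burnt (F count now 5)
Step 6: +2 fires, +5 burnt (F count now 2)
Step 7: +1 fires, +2 burnt (F count now 1)
Step 8: +0 fires, +1 burnt (F count now 0)
Fire out after step 8
Initially T: 30, now '.': 35
Total burnt (originally-T cells now '.'): 29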